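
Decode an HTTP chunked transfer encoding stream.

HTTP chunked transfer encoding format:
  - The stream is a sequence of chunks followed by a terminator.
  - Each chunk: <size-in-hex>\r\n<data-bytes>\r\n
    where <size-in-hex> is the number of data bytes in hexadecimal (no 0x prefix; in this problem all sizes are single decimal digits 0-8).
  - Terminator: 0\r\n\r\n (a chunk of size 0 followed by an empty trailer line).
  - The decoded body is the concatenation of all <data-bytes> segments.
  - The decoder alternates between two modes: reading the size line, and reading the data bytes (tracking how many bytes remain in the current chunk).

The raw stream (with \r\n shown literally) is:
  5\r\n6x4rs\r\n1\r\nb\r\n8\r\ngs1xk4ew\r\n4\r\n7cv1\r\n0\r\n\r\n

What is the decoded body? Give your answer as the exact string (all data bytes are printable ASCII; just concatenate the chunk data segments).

Answer: 6x4rsbgs1xk4ew7cv1

Derivation:
Chunk 1: stream[0..1]='5' size=0x5=5, data at stream[3..8]='6x4rs' -> body[0..5], body so far='6x4rs'
Chunk 2: stream[10..11]='1' size=0x1=1, data at stream[13..14]='b' -> body[5..6], body so far='6x4rsb'
Chunk 3: stream[16..17]='8' size=0x8=8, data at stream[19..27]='gs1xk4ew' -> body[6..14], body so far='6x4rsbgs1xk4ew'
Chunk 4: stream[29..30]='4' size=0x4=4, data at stream[32..36]='7cv1' -> body[14..18], body so far='6x4rsbgs1xk4ew7cv1'
Chunk 5: stream[38..39]='0' size=0 (terminator). Final body='6x4rsbgs1xk4ew7cv1' (18 bytes)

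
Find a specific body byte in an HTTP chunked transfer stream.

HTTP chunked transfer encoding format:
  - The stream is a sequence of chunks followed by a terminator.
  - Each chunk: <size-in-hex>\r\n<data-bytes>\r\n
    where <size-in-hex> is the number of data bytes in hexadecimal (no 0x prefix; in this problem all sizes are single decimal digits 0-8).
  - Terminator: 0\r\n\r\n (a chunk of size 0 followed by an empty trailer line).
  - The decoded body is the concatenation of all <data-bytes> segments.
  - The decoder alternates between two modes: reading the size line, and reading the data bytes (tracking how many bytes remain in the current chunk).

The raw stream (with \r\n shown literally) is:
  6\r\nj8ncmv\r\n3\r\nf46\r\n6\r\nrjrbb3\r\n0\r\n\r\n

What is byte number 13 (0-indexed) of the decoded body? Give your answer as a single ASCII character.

Chunk 1: stream[0..1]='6' size=0x6=6, data at stream[3..9]='j8ncmv' -> body[0..6], body so far='j8ncmv'
Chunk 2: stream[11..12]='3' size=0x3=3, data at stream[14..17]='f46' -> body[6..9], body so far='j8ncmvf46'
Chunk 3: stream[19..20]='6' size=0x6=6, data at stream[22..28]='rjrbb3' -> body[9..15], body so far='j8ncmvf46rjrbb3'
Chunk 4: stream[30..31]='0' size=0 (terminator). Final body='j8ncmvf46rjrbb3' (15 bytes)
Body byte 13 = 'b'

Answer: b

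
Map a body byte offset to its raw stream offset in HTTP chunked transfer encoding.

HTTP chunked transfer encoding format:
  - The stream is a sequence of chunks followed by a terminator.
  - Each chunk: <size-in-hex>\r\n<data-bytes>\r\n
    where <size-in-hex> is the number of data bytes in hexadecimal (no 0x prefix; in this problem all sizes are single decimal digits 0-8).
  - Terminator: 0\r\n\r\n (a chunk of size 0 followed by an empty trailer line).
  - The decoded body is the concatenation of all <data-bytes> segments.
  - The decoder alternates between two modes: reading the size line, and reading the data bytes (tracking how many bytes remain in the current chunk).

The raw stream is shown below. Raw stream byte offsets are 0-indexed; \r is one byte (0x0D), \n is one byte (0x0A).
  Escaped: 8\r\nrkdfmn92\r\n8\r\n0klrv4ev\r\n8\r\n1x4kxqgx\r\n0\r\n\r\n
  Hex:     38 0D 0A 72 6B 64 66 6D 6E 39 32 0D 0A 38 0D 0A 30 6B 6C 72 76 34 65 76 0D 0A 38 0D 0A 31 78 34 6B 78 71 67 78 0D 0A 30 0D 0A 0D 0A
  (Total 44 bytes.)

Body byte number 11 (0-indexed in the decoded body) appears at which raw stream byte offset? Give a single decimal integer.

Answer: 19

Derivation:
Chunk 1: stream[0..1]='8' size=0x8=8, data at stream[3..11]='rkdfmn92' -> body[0..8], body so far='rkdfmn92'
Chunk 2: stream[13..14]='8' size=0x8=8, data at stream[16..24]='0klrv4ev' -> body[8..16], body so far='rkdfmn920klrv4ev'
Chunk 3: stream[26..27]='8' size=0x8=8, data at stream[29..37]='1x4kxqgx' -> body[16..24], body so far='rkdfmn920klrv4ev1x4kxqgx'
Chunk 4: stream[39..40]='0' size=0 (terminator). Final body='rkdfmn920klrv4ev1x4kxqgx' (24 bytes)
Body byte 11 at stream offset 19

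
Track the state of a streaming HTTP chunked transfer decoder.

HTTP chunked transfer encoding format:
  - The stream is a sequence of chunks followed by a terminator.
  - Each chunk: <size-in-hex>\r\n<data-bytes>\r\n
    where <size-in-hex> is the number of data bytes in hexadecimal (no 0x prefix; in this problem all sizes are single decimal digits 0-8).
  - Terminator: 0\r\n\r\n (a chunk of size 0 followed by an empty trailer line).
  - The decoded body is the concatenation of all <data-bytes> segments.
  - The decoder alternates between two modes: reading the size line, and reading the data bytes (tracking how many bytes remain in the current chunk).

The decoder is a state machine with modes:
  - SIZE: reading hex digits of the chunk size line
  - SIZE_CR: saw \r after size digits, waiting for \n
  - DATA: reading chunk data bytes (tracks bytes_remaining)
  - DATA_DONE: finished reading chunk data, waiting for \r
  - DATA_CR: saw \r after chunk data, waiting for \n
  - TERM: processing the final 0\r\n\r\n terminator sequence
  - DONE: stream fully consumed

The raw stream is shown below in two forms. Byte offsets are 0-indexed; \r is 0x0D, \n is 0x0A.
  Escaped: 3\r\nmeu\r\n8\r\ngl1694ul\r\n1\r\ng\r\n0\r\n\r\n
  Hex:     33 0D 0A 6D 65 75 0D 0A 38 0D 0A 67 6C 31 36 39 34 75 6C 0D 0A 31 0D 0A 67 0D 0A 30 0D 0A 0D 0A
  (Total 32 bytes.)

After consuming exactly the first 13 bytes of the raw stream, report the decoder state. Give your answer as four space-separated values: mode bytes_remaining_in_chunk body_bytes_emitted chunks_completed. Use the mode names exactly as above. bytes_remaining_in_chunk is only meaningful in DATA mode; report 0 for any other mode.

Answer: DATA 6 5 1

Derivation:
Byte 0 = '3': mode=SIZE remaining=0 emitted=0 chunks_done=0
Byte 1 = 0x0D: mode=SIZE_CR remaining=0 emitted=0 chunks_done=0
Byte 2 = 0x0A: mode=DATA remaining=3 emitted=0 chunks_done=0
Byte 3 = 'm': mode=DATA remaining=2 emitted=1 chunks_done=0
Byte 4 = 'e': mode=DATA remaining=1 emitted=2 chunks_done=0
Byte 5 = 'u': mode=DATA_DONE remaining=0 emitted=3 chunks_done=0
Byte 6 = 0x0D: mode=DATA_CR remaining=0 emitted=3 chunks_done=0
Byte 7 = 0x0A: mode=SIZE remaining=0 emitted=3 chunks_done=1
Byte 8 = '8': mode=SIZE remaining=0 emitted=3 chunks_done=1
Byte 9 = 0x0D: mode=SIZE_CR remaining=0 emitted=3 chunks_done=1
Byte 10 = 0x0A: mode=DATA remaining=8 emitted=3 chunks_done=1
Byte 11 = 'g': mode=DATA remaining=7 emitted=4 chunks_done=1
Byte 12 = 'l': mode=DATA remaining=6 emitted=5 chunks_done=1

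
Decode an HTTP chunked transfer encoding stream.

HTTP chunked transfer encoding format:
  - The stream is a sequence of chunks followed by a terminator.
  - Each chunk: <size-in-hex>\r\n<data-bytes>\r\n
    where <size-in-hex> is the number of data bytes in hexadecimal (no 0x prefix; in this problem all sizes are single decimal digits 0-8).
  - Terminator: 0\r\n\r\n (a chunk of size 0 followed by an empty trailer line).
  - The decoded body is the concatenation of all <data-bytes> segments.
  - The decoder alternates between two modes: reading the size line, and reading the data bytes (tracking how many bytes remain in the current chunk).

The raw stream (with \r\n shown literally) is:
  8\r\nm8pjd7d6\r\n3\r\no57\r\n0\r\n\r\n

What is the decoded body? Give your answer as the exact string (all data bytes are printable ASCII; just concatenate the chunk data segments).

Chunk 1: stream[0..1]='8' size=0x8=8, data at stream[3..11]='m8pjd7d6' -> body[0..8], body so far='m8pjd7d6'
Chunk 2: stream[13..14]='3' size=0x3=3, data at stream[16..19]='o57' -> body[8..11], body so far='m8pjd7d6o57'
Chunk 3: stream[21..22]='0' size=0 (terminator). Final body='m8pjd7d6o57' (11 bytes)

Answer: m8pjd7d6o57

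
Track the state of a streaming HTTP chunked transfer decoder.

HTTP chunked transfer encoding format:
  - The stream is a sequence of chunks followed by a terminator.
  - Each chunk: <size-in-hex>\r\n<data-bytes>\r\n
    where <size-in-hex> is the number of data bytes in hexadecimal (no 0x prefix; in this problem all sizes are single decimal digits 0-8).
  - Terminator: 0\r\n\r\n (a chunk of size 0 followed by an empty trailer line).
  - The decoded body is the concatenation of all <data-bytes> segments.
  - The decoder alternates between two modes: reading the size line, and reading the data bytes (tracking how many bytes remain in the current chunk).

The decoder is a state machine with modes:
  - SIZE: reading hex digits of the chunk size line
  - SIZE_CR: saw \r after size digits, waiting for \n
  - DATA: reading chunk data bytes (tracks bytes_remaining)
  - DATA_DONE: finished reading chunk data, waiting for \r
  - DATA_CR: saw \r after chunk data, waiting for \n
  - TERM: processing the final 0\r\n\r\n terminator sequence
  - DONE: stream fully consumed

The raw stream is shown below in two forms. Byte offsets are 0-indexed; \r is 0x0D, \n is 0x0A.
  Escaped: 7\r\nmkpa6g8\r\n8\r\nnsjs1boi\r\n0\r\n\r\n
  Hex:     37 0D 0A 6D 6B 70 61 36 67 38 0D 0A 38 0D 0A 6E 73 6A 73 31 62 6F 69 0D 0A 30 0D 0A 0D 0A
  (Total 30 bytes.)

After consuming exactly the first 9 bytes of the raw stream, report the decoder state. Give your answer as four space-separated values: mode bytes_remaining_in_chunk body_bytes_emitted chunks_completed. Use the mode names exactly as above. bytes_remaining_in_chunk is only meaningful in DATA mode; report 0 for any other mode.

Answer: DATA 1 6 0

Derivation:
Byte 0 = '7': mode=SIZE remaining=0 emitted=0 chunks_done=0
Byte 1 = 0x0D: mode=SIZE_CR remaining=0 emitted=0 chunks_done=0
Byte 2 = 0x0A: mode=DATA remaining=7 emitted=0 chunks_done=0
Byte 3 = 'm': mode=DATA remaining=6 emitted=1 chunks_done=0
Byte 4 = 'k': mode=DATA remaining=5 emitted=2 chunks_done=0
Byte 5 = 'p': mode=DATA remaining=4 emitted=3 chunks_done=0
Byte 6 = 'a': mode=DATA remaining=3 emitted=4 chunks_done=0
Byte 7 = '6': mode=DATA remaining=2 emitted=5 chunks_done=0
Byte 8 = 'g': mode=DATA remaining=1 emitted=6 chunks_done=0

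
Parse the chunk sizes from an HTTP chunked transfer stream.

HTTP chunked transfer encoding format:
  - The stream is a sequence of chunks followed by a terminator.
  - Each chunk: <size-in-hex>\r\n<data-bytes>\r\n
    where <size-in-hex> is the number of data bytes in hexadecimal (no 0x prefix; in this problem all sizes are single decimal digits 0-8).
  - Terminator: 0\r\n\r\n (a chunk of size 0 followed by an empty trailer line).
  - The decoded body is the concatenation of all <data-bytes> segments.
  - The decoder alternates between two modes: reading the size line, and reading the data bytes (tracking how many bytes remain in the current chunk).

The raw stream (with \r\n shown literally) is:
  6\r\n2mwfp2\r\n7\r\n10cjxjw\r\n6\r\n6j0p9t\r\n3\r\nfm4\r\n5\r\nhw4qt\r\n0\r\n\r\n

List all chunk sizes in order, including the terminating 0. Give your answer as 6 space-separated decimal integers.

Answer: 6 7 6 3 5 0

Derivation:
Chunk 1: stream[0..1]='6' size=0x6=6, data at stream[3..9]='2mwfp2' -> body[0..6], body so far='2mwfp2'
Chunk 2: stream[11..12]='7' size=0x7=7, data at stream[14..21]='10cjxjw' -> body[6..13], body so far='2mwfp210cjxjw'
Chunk 3: stream[23..24]='6' size=0x6=6, data at stream[26..32]='6j0p9t' -> body[13..19], body so far='2mwfp210cjxjw6j0p9t'
Chunk 4: stream[34..35]='3' size=0x3=3, data at stream[37..40]='fm4' -> body[19..22], body so far='2mwfp210cjxjw6j0p9tfm4'
Chunk 5: stream[42..43]='5' size=0x5=5, data at stream[45..50]='hw4qt' -> body[22..27], body so far='2mwfp210cjxjw6j0p9tfm4hw4qt'
Chunk 6: stream[52..53]='0' size=0 (terminator). Final body='2mwfp210cjxjw6j0p9tfm4hw4qt' (27 bytes)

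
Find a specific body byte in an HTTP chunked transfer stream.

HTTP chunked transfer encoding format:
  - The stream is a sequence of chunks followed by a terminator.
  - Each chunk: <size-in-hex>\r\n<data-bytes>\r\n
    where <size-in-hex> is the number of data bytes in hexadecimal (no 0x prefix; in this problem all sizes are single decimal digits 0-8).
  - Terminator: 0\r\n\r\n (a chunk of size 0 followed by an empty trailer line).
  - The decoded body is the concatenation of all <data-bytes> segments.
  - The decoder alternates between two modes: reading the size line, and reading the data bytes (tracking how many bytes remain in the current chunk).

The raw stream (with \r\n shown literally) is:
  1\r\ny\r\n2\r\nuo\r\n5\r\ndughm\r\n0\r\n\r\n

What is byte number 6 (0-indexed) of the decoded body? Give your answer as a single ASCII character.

Answer: h

Derivation:
Chunk 1: stream[0..1]='1' size=0x1=1, data at stream[3..4]='y' -> body[0..1], body so far='y'
Chunk 2: stream[6..7]='2' size=0x2=2, data at stream[9..11]='uo' -> body[1..3], body so far='yuo'
Chunk 3: stream[13..14]='5' size=0x5=5, data at stream[16..21]='dughm' -> body[3..8], body so far='yuodughm'
Chunk 4: stream[23..24]='0' size=0 (terminator). Final body='yuodughm' (8 bytes)
Body byte 6 = 'h'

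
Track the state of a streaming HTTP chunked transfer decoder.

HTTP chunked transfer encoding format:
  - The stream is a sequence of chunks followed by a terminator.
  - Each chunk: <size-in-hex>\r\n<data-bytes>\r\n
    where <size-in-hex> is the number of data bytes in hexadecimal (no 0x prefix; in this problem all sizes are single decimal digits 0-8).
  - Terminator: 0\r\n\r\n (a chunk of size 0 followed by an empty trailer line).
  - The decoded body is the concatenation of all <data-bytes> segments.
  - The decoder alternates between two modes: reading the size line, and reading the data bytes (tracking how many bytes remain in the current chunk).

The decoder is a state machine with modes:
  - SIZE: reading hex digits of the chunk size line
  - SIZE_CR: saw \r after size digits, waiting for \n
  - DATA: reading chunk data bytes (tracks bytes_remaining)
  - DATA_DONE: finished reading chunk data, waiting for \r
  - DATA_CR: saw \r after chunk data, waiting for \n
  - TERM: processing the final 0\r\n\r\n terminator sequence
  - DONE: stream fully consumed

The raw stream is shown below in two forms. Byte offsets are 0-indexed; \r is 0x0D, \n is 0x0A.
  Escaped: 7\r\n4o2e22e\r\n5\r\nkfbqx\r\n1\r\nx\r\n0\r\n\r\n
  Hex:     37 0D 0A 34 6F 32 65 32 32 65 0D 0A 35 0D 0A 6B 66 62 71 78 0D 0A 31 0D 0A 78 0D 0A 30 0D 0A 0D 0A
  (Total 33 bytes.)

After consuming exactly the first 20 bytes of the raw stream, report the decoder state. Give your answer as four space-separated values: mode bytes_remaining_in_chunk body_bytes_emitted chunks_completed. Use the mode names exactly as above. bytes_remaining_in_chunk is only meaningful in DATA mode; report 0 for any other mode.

Answer: DATA_DONE 0 12 1

Derivation:
Byte 0 = '7': mode=SIZE remaining=0 emitted=0 chunks_done=0
Byte 1 = 0x0D: mode=SIZE_CR remaining=0 emitted=0 chunks_done=0
Byte 2 = 0x0A: mode=DATA remaining=7 emitted=0 chunks_done=0
Byte 3 = '4': mode=DATA remaining=6 emitted=1 chunks_done=0
Byte 4 = 'o': mode=DATA remaining=5 emitted=2 chunks_done=0
Byte 5 = '2': mode=DATA remaining=4 emitted=3 chunks_done=0
Byte 6 = 'e': mode=DATA remaining=3 emitted=4 chunks_done=0
Byte 7 = '2': mode=DATA remaining=2 emitted=5 chunks_done=0
Byte 8 = '2': mode=DATA remaining=1 emitted=6 chunks_done=0
Byte 9 = 'e': mode=DATA_DONE remaining=0 emitted=7 chunks_done=0
Byte 10 = 0x0D: mode=DATA_CR remaining=0 emitted=7 chunks_done=0
Byte 11 = 0x0A: mode=SIZE remaining=0 emitted=7 chunks_done=1
Byte 12 = '5': mode=SIZE remaining=0 emitted=7 chunks_done=1
Byte 13 = 0x0D: mode=SIZE_CR remaining=0 emitted=7 chunks_done=1
Byte 14 = 0x0A: mode=DATA remaining=5 emitted=7 chunks_done=1
Byte 15 = 'k': mode=DATA remaining=4 emitted=8 chunks_done=1
Byte 16 = 'f': mode=DATA remaining=3 emitted=9 chunks_done=1
Byte 17 = 'b': mode=DATA remaining=2 emitted=10 chunks_done=1
Byte 18 = 'q': mode=DATA remaining=1 emitted=11 chunks_done=1
Byte 19 = 'x': mode=DATA_DONE remaining=0 emitted=12 chunks_done=1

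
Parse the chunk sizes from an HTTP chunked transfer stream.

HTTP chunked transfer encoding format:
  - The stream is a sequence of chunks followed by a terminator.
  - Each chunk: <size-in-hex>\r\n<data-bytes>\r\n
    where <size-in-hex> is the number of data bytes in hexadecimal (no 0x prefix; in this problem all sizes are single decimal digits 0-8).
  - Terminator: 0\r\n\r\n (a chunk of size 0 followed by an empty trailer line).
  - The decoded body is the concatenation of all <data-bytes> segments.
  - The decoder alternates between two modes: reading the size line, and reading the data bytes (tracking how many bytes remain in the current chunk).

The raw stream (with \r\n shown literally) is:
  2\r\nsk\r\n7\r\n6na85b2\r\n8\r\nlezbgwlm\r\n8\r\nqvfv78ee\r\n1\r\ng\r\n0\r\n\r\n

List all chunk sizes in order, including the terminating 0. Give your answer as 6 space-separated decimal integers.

Answer: 2 7 8 8 1 0

Derivation:
Chunk 1: stream[0..1]='2' size=0x2=2, data at stream[3..5]='sk' -> body[0..2], body so far='sk'
Chunk 2: stream[7..8]='7' size=0x7=7, data at stream[10..17]='6na85b2' -> body[2..9], body so far='sk6na85b2'
Chunk 3: stream[19..20]='8' size=0x8=8, data at stream[22..30]='lezbgwlm' -> body[9..17], body so far='sk6na85b2lezbgwlm'
Chunk 4: stream[32..33]='8' size=0x8=8, data at stream[35..43]='qvfv78ee' -> body[17..25], body so far='sk6na85b2lezbgwlmqvfv78ee'
Chunk 5: stream[45..46]='1' size=0x1=1, data at stream[48..49]='g' -> body[25..26], body so far='sk6na85b2lezbgwlmqvfv78eeg'
Chunk 6: stream[51..52]='0' size=0 (terminator). Final body='sk6na85b2lezbgwlmqvfv78eeg' (26 bytes)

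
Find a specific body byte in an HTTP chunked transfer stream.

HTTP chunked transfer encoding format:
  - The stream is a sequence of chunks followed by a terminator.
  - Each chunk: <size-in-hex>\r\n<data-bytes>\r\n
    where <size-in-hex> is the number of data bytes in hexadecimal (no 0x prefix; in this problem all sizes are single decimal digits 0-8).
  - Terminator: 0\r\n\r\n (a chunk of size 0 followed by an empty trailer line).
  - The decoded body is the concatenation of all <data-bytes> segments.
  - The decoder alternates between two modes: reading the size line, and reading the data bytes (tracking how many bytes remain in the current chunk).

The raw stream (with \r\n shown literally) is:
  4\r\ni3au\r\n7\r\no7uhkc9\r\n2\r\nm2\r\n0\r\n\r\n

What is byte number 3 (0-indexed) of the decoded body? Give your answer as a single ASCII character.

Chunk 1: stream[0..1]='4' size=0x4=4, data at stream[3..7]='i3au' -> body[0..4], body so far='i3au'
Chunk 2: stream[9..10]='7' size=0x7=7, data at stream[12..19]='o7uhkc9' -> body[4..11], body so far='i3auo7uhkc9'
Chunk 3: stream[21..22]='2' size=0x2=2, data at stream[24..26]='m2' -> body[11..13], body so far='i3auo7uhkc9m2'
Chunk 4: stream[28..29]='0' size=0 (terminator). Final body='i3auo7uhkc9m2' (13 bytes)
Body byte 3 = 'u'

Answer: u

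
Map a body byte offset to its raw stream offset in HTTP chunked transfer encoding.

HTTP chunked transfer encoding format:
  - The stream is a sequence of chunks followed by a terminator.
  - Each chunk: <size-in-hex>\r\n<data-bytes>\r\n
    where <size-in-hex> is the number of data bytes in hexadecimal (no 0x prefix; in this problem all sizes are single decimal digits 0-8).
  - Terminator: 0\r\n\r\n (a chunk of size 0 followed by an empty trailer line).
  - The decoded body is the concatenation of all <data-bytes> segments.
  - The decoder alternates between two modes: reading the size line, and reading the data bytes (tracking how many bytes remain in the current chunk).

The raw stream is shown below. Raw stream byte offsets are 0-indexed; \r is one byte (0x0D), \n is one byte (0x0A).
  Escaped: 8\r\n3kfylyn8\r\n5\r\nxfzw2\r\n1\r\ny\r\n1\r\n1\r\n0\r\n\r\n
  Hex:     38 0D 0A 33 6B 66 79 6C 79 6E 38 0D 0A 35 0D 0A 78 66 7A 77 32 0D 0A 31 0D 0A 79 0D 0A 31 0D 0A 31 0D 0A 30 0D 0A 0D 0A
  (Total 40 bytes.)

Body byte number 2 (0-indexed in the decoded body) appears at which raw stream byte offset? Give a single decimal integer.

Answer: 5

Derivation:
Chunk 1: stream[0..1]='8' size=0x8=8, data at stream[3..11]='3kfylyn8' -> body[0..8], body so far='3kfylyn8'
Chunk 2: stream[13..14]='5' size=0x5=5, data at stream[16..21]='xfzw2' -> body[8..13], body so far='3kfylyn8xfzw2'
Chunk 3: stream[23..24]='1' size=0x1=1, data at stream[26..27]='y' -> body[13..14], body so far='3kfylyn8xfzw2y'
Chunk 4: stream[29..30]='1' size=0x1=1, data at stream[32..33]='1' -> body[14..15], body so far='3kfylyn8xfzw2y1'
Chunk 5: stream[35..36]='0' size=0 (terminator). Final body='3kfylyn8xfzw2y1' (15 bytes)
Body byte 2 at stream offset 5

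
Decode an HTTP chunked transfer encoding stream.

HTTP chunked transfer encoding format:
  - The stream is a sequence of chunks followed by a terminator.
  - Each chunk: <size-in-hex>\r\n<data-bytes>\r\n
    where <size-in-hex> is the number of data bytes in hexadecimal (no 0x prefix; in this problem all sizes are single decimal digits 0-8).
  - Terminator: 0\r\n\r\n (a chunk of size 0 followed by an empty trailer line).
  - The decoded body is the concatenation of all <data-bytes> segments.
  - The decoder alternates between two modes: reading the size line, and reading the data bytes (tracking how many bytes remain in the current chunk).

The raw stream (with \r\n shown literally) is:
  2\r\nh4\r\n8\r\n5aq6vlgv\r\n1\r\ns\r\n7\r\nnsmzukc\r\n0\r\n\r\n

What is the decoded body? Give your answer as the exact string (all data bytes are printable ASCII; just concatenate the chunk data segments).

Answer: h45aq6vlgvsnsmzukc

Derivation:
Chunk 1: stream[0..1]='2' size=0x2=2, data at stream[3..5]='h4' -> body[0..2], body so far='h4'
Chunk 2: stream[7..8]='8' size=0x8=8, data at stream[10..18]='5aq6vlgv' -> body[2..10], body so far='h45aq6vlgv'
Chunk 3: stream[20..21]='1' size=0x1=1, data at stream[23..24]='s' -> body[10..11], body so far='h45aq6vlgvs'
Chunk 4: stream[26..27]='7' size=0x7=7, data at stream[29..36]='nsmzukc' -> body[11..18], body so far='h45aq6vlgvsnsmzukc'
Chunk 5: stream[38..39]='0' size=0 (terminator). Final body='h45aq6vlgvsnsmzukc' (18 bytes)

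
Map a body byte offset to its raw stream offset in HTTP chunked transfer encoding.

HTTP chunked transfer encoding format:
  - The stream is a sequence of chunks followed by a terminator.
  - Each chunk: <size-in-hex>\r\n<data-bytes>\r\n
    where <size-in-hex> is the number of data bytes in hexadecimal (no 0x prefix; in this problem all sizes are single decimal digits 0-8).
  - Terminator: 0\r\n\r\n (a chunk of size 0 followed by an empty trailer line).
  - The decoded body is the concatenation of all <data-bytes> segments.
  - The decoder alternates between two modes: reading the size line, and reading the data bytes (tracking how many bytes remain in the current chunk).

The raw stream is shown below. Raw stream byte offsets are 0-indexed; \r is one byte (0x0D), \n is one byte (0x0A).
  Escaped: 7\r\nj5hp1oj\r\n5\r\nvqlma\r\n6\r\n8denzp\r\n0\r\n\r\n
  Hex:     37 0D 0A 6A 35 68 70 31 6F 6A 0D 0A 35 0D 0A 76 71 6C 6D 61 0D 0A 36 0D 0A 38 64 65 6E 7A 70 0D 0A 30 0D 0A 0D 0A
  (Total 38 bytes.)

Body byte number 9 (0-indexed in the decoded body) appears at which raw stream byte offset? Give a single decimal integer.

Answer: 17

Derivation:
Chunk 1: stream[0..1]='7' size=0x7=7, data at stream[3..10]='j5hp1oj' -> body[0..7], body so far='j5hp1oj'
Chunk 2: stream[12..13]='5' size=0x5=5, data at stream[15..20]='vqlma' -> body[7..12], body so far='j5hp1ojvqlma'
Chunk 3: stream[22..23]='6' size=0x6=6, data at stream[25..31]='8denzp' -> body[12..18], body so far='j5hp1ojvqlma8denzp'
Chunk 4: stream[33..34]='0' size=0 (terminator). Final body='j5hp1ojvqlma8denzp' (18 bytes)
Body byte 9 at stream offset 17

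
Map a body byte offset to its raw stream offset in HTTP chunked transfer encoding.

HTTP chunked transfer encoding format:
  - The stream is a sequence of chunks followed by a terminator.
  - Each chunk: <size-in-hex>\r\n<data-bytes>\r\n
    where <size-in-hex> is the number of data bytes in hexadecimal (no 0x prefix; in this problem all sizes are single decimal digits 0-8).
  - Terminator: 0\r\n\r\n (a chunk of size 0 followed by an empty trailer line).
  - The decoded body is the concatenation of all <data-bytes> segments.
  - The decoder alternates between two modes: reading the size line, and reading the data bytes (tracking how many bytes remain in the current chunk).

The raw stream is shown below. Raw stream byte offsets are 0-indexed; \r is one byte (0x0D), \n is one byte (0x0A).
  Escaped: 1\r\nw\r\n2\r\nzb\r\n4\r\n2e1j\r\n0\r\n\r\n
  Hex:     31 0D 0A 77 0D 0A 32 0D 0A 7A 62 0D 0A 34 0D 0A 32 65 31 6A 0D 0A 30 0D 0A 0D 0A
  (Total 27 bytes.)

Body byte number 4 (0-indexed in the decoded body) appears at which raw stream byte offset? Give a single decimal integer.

Chunk 1: stream[0..1]='1' size=0x1=1, data at stream[3..4]='w' -> body[0..1], body so far='w'
Chunk 2: stream[6..7]='2' size=0x2=2, data at stream[9..11]='zb' -> body[1..3], body so far='wzb'
Chunk 3: stream[13..14]='4' size=0x4=4, data at stream[16..20]='2e1j' -> body[3..7], body so far='wzb2e1j'
Chunk 4: stream[22..23]='0' size=0 (terminator). Final body='wzb2e1j' (7 bytes)
Body byte 4 at stream offset 17

Answer: 17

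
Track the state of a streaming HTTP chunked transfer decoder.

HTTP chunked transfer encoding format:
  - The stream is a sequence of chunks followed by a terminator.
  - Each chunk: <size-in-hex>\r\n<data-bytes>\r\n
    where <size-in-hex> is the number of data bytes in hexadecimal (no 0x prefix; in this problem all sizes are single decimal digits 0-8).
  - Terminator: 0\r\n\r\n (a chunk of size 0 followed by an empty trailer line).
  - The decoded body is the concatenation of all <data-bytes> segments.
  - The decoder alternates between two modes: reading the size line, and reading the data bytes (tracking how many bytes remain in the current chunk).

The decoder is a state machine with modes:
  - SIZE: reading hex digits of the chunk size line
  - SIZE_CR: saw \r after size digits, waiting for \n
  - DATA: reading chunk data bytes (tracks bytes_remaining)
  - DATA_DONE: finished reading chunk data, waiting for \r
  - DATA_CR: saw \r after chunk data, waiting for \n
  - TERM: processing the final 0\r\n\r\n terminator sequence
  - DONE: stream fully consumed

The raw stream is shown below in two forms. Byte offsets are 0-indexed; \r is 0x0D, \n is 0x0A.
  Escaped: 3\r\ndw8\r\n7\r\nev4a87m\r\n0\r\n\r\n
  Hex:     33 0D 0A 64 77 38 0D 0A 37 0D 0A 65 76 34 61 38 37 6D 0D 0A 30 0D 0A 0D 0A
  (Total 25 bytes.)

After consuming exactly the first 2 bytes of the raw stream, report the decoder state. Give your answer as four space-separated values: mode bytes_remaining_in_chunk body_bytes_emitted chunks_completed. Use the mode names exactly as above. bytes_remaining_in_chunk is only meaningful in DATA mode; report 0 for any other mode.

Byte 0 = '3': mode=SIZE remaining=0 emitted=0 chunks_done=0
Byte 1 = 0x0D: mode=SIZE_CR remaining=0 emitted=0 chunks_done=0

Answer: SIZE_CR 0 0 0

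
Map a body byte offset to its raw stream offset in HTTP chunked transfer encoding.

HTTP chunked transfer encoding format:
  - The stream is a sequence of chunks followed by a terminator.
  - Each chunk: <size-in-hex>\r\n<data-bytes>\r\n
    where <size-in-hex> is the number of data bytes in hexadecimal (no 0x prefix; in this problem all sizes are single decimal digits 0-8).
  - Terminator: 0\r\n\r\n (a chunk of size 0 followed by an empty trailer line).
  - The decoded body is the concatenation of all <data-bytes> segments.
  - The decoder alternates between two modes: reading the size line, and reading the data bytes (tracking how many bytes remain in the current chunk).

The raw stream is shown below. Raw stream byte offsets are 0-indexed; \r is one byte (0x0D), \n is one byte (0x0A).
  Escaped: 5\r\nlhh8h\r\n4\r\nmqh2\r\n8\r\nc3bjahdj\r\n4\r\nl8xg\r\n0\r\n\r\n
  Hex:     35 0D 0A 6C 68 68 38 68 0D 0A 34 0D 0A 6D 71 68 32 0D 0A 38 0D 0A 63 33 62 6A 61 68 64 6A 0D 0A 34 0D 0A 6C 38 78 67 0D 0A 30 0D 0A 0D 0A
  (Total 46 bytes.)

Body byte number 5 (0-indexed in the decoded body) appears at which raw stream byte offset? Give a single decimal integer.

Answer: 13

Derivation:
Chunk 1: stream[0..1]='5' size=0x5=5, data at stream[3..8]='lhh8h' -> body[0..5], body so far='lhh8h'
Chunk 2: stream[10..11]='4' size=0x4=4, data at stream[13..17]='mqh2' -> body[5..9], body so far='lhh8hmqh2'
Chunk 3: stream[19..20]='8' size=0x8=8, data at stream[22..30]='c3bjahdj' -> body[9..17], body so far='lhh8hmqh2c3bjahdj'
Chunk 4: stream[32..33]='4' size=0x4=4, data at stream[35..39]='l8xg' -> body[17..21], body so far='lhh8hmqh2c3bjahdjl8xg'
Chunk 5: stream[41..42]='0' size=0 (terminator). Final body='lhh8hmqh2c3bjahdjl8xg' (21 bytes)
Body byte 5 at stream offset 13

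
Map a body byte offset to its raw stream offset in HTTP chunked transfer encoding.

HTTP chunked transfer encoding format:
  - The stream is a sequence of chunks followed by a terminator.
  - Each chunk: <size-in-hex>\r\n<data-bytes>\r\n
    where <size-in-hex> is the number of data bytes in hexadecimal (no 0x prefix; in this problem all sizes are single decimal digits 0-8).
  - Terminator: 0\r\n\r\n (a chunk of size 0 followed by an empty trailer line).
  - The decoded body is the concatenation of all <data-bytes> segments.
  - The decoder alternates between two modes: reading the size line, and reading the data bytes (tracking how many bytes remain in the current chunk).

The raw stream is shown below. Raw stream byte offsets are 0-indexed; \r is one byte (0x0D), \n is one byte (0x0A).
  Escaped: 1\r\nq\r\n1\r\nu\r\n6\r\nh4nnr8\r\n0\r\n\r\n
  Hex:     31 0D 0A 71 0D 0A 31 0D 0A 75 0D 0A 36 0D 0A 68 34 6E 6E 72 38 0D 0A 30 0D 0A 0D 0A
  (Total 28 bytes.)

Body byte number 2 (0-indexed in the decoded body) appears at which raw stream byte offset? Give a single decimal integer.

Chunk 1: stream[0..1]='1' size=0x1=1, data at stream[3..4]='q' -> body[0..1], body so far='q'
Chunk 2: stream[6..7]='1' size=0x1=1, data at stream[9..10]='u' -> body[1..2], body so far='qu'
Chunk 3: stream[12..13]='6' size=0x6=6, data at stream[15..21]='h4nnr8' -> body[2..8], body so far='quh4nnr8'
Chunk 4: stream[23..24]='0' size=0 (terminator). Final body='quh4nnr8' (8 bytes)
Body byte 2 at stream offset 15

Answer: 15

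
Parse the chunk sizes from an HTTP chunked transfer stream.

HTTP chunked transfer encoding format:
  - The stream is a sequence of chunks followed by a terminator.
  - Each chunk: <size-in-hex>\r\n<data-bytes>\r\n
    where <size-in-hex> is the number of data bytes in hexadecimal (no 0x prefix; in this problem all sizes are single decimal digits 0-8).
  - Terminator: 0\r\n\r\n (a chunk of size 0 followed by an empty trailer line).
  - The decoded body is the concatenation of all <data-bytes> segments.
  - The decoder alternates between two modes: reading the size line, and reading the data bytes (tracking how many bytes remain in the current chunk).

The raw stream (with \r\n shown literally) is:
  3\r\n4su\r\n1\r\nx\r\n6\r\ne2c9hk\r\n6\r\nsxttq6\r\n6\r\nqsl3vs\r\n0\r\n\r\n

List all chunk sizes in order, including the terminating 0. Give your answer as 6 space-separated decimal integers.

Chunk 1: stream[0..1]='3' size=0x3=3, data at stream[3..6]='4su' -> body[0..3], body so far='4su'
Chunk 2: stream[8..9]='1' size=0x1=1, data at stream[11..12]='x' -> body[3..4], body so far='4sux'
Chunk 3: stream[14..15]='6' size=0x6=6, data at stream[17..23]='e2c9hk' -> body[4..10], body so far='4suxe2c9hk'
Chunk 4: stream[25..26]='6' size=0x6=6, data at stream[28..34]='sxttq6' -> body[10..16], body so far='4suxe2c9hksxttq6'
Chunk 5: stream[36..37]='6' size=0x6=6, data at stream[39..45]='qsl3vs' -> body[16..22], body so far='4suxe2c9hksxttq6qsl3vs'
Chunk 6: stream[47..48]='0' size=0 (terminator). Final body='4suxe2c9hksxttq6qsl3vs' (22 bytes)

Answer: 3 1 6 6 6 0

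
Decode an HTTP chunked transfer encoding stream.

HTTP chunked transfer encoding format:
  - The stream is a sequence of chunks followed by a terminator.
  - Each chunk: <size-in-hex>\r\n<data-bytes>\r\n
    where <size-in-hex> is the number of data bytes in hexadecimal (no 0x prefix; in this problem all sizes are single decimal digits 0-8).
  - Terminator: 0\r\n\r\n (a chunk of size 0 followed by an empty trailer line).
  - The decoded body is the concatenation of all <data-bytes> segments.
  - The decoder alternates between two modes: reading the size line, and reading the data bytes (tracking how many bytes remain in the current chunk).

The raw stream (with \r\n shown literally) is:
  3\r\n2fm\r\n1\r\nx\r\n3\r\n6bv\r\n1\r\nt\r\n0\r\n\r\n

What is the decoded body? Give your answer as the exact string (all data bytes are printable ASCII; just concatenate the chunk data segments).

Chunk 1: stream[0..1]='3' size=0x3=3, data at stream[3..6]='2fm' -> body[0..3], body so far='2fm'
Chunk 2: stream[8..9]='1' size=0x1=1, data at stream[11..12]='x' -> body[3..4], body so far='2fmx'
Chunk 3: stream[14..15]='3' size=0x3=3, data at stream[17..20]='6bv' -> body[4..7], body so far='2fmx6bv'
Chunk 4: stream[22..23]='1' size=0x1=1, data at stream[25..26]='t' -> body[7..8], body so far='2fmx6bvt'
Chunk 5: stream[28..29]='0' size=0 (terminator). Final body='2fmx6bvt' (8 bytes)

Answer: 2fmx6bvt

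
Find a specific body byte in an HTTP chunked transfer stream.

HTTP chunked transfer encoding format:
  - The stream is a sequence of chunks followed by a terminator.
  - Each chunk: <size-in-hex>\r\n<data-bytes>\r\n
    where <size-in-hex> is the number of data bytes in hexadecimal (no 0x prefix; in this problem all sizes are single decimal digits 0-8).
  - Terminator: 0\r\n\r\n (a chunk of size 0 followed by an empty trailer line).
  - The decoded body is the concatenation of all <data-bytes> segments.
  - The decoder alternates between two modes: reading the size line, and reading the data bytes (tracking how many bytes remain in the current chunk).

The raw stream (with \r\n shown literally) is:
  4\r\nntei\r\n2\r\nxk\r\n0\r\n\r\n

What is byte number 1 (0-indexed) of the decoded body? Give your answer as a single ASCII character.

Answer: t

Derivation:
Chunk 1: stream[0..1]='4' size=0x4=4, data at stream[3..7]='ntei' -> body[0..4], body so far='ntei'
Chunk 2: stream[9..10]='2' size=0x2=2, data at stream[12..14]='xk' -> body[4..6], body so far='nteixk'
Chunk 3: stream[16..17]='0' size=0 (terminator). Final body='nteixk' (6 bytes)
Body byte 1 = 't'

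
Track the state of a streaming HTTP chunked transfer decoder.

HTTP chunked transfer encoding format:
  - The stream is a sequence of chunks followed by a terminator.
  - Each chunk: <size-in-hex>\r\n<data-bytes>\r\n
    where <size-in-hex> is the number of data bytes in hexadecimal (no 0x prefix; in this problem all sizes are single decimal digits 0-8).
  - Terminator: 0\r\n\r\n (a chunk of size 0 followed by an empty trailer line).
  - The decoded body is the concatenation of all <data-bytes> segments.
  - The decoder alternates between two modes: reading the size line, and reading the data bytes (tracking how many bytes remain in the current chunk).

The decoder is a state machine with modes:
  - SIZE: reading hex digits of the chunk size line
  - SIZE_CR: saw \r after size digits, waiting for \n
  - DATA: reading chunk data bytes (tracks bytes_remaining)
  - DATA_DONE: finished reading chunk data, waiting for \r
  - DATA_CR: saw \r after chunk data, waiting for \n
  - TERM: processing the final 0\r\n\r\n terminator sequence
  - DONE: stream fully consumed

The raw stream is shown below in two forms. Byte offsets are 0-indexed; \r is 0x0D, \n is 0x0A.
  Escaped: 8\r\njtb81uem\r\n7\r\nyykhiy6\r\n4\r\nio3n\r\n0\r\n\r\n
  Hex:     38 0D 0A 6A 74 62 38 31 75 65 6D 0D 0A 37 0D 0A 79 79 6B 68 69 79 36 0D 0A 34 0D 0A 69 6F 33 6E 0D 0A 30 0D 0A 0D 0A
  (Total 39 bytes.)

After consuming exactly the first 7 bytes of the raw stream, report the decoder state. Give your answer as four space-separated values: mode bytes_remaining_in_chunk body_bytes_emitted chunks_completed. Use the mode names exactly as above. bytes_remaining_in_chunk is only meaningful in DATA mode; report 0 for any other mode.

Answer: DATA 4 4 0

Derivation:
Byte 0 = '8': mode=SIZE remaining=0 emitted=0 chunks_done=0
Byte 1 = 0x0D: mode=SIZE_CR remaining=0 emitted=0 chunks_done=0
Byte 2 = 0x0A: mode=DATA remaining=8 emitted=0 chunks_done=0
Byte 3 = 'j': mode=DATA remaining=7 emitted=1 chunks_done=0
Byte 4 = 't': mode=DATA remaining=6 emitted=2 chunks_done=0
Byte 5 = 'b': mode=DATA remaining=5 emitted=3 chunks_done=0
Byte 6 = '8': mode=DATA remaining=4 emitted=4 chunks_done=0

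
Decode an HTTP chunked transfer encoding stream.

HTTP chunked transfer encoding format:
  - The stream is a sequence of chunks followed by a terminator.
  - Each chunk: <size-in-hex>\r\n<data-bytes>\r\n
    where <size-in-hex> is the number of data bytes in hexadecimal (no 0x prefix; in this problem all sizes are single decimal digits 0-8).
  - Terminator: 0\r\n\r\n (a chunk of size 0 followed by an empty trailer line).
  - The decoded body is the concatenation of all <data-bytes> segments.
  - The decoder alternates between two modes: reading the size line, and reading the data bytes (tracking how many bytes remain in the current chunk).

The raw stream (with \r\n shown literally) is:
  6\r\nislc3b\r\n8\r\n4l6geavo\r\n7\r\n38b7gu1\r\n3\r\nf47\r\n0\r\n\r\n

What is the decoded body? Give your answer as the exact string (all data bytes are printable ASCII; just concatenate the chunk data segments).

Answer: islc3b4l6geavo38b7gu1f47

Derivation:
Chunk 1: stream[0..1]='6' size=0x6=6, data at stream[3..9]='islc3b' -> body[0..6], body so far='islc3b'
Chunk 2: stream[11..12]='8' size=0x8=8, data at stream[14..22]='4l6geavo' -> body[6..14], body so far='islc3b4l6geavo'
Chunk 3: stream[24..25]='7' size=0x7=7, data at stream[27..34]='38b7gu1' -> body[14..21], body so far='islc3b4l6geavo38b7gu1'
Chunk 4: stream[36..37]='3' size=0x3=3, data at stream[39..42]='f47' -> body[21..24], body so far='islc3b4l6geavo38b7gu1f47'
Chunk 5: stream[44..45]='0' size=0 (terminator). Final body='islc3b4l6geavo38b7gu1f47' (24 bytes)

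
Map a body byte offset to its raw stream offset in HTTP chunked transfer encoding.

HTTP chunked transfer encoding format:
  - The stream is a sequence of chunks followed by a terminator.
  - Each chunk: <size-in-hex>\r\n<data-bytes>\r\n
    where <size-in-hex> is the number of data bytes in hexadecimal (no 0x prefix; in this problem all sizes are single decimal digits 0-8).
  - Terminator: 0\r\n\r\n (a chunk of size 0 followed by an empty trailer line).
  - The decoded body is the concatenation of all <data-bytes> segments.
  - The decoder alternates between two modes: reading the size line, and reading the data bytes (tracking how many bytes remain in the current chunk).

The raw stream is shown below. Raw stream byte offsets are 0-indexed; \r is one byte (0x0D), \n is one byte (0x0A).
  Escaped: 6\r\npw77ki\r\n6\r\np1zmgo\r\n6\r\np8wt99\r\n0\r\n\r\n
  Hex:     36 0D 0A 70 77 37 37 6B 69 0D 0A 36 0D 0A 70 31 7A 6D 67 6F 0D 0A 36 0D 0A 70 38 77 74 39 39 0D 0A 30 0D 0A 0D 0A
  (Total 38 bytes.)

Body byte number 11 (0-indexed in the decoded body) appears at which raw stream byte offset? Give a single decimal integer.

Answer: 19

Derivation:
Chunk 1: stream[0..1]='6' size=0x6=6, data at stream[3..9]='pw77ki' -> body[0..6], body so far='pw77ki'
Chunk 2: stream[11..12]='6' size=0x6=6, data at stream[14..20]='p1zmgo' -> body[6..12], body so far='pw77kip1zmgo'
Chunk 3: stream[22..23]='6' size=0x6=6, data at stream[25..31]='p8wt99' -> body[12..18], body so far='pw77kip1zmgop8wt99'
Chunk 4: stream[33..34]='0' size=0 (terminator). Final body='pw77kip1zmgop8wt99' (18 bytes)
Body byte 11 at stream offset 19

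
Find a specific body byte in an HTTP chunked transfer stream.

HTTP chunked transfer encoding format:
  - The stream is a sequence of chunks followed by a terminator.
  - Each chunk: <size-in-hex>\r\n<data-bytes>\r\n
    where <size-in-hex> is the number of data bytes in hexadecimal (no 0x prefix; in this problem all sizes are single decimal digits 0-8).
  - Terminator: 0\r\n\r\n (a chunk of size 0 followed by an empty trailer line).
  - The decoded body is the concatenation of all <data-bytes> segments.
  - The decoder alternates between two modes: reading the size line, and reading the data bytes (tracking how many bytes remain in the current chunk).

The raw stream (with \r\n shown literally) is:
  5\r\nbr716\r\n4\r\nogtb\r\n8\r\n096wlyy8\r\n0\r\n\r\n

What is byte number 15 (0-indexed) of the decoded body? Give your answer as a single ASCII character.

Chunk 1: stream[0..1]='5' size=0x5=5, data at stream[3..8]='br716' -> body[0..5], body so far='br716'
Chunk 2: stream[10..11]='4' size=0x4=4, data at stream[13..17]='ogtb' -> body[5..9], body so far='br716ogtb'
Chunk 3: stream[19..20]='8' size=0x8=8, data at stream[22..30]='096wlyy8' -> body[9..17], body so far='br716ogtb096wlyy8'
Chunk 4: stream[32..33]='0' size=0 (terminator). Final body='br716ogtb096wlyy8' (17 bytes)
Body byte 15 = 'y'

Answer: y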